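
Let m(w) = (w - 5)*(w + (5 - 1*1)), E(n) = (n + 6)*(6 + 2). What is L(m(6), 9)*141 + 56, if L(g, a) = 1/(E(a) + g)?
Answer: 7421/130 ≈ 57.085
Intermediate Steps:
E(n) = 48 + 8*n (E(n) = (6 + n)*8 = 48 + 8*n)
m(w) = (-5 + w)*(4 + w) (m(w) = (-5 + w)*(w + (5 - 1)) = (-5 + w)*(w + 4) = (-5 + w)*(4 + w))
L(g, a) = 1/(48 + g + 8*a) (L(g, a) = 1/((48 + 8*a) + g) = 1/(48 + g + 8*a))
L(m(6), 9)*141 + 56 = 141/(48 + (-20 + 6² - 1*6) + 8*9) + 56 = 141/(48 + (-20 + 36 - 6) + 72) + 56 = 141/(48 + 10 + 72) + 56 = 141/130 + 56 = 7421/130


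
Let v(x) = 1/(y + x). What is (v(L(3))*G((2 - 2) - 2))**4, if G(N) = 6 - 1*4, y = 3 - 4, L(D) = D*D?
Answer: 1/256 ≈ 0.0039063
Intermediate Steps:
L(D) = D**2
y = -1
G(N) = 2 (G(N) = 6 - 4 = 2)
v(x) = 1/(-1 + x)
(v(L(3))*G((2 - 2) - 2))**4 = (2/(-1 + 3**2))**4 = (2/(-1 + 9))**4 = (2/8)**4 = ((1/8)*2)**4 = (1/4)**4 = 1/256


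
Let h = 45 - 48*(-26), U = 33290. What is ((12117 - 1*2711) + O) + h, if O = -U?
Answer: -22591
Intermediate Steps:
h = 1293 (h = 45 + 1248 = 1293)
O = -33290 (O = -1*33290 = -33290)
((12117 - 1*2711) + O) + h = ((12117 - 1*2711) - 33290) + 1293 = ((12117 - 2711) - 33290) + 1293 = (9406 - 33290) + 1293 = -23884 + 1293 = -22591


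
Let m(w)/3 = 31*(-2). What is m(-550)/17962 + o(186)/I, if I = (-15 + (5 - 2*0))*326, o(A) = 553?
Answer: -5269673/29278060 ≈ -0.17999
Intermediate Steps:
m(w) = -186 (m(w) = 3*(31*(-2)) = 3*(-62) = -186)
I = -3260 (I = (-15 + (5 + 0))*326 = (-15 + 5)*326 = -10*326 = -3260)
m(-550)/17962 + o(186)/I = -186/17962 + 553/(-3260) = -186*1/17962 + 553*(-1/3260) = -93/8981 - 553/3260 = -5269673/29278060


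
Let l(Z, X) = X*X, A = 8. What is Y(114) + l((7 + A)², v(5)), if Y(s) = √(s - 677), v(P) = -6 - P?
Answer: 121 + I*√563 ≈ 121.0 + 23.728*I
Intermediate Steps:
l(Z, X) = X²
Y(s) = √(-677 + s)
Y(114) + l((7 + A)², v(5)) = √(-677 + 114) + (-6 - 1*5)² = √(-563) + (-6 - 5)² = I*√563 + (-11)² = I*√563 + 121 = 121 + I*√563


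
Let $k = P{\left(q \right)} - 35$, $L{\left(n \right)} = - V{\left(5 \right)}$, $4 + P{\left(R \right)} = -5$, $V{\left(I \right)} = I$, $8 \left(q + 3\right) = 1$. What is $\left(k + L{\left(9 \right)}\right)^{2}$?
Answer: $2401$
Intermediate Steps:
$q = - \frac{23}{8}$ ($q = -3 + \frac{1}{8} \cdot 1 = -3 + \frac{1}{8} = - \frac{23}{8} \approx -2.875$)
$P{\left(R \right)} = -9$ ($P{\left(R \right)} = -4 - 5 = -9$)
$L{\left(n \right)} = -5$ ($L{\left(n \right)} = \left(-1\right) 5 = -5$)
$k = -44$ ($k = -9 - 35 = -44$)
$\left(k + L{\left(9 \right)}\right)^{2} = \left(-44 - 5\right)^{2} = \left(-49\right)^{2} = 2401$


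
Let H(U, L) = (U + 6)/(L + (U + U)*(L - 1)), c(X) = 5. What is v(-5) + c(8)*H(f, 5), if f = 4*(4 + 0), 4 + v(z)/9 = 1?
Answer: -3481/133 ≈ -26.173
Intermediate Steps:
v(z) = -27 (v(z) = -36 + 9*1 = -36 + 9 = -27)
f = 16 (f = 4*4 = 16)
H(U, L) = (6 + U)/(L + 2*U*(-1 + L)) (H(U, L) = (6 + U)/(L + (2*U)*(-1 + L)) = (6 + U)/(L + 2*U*(-1 + L)))
v(-5) + c(8)*H(f, 5) = -27 + 5*((6 + 16)/(5 - 2*16 + 2*5*16)) = -27 + 5*(22/(5 - 32 + 160)) = -27 + 5*(22/133) = -27 + 110/133 = -3481/133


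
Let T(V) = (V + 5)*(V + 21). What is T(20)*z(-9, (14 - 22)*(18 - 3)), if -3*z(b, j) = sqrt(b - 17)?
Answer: -1025*I*sqrt(26)/3 ≈ -1742.2*I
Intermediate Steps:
T(V) = (5 + V)*(21 + V)
z(b, j) = -sqrt(-17 + b)/3 (z(b, j) = -sqrt(b - 17)/3 = -sqrt(-17 + b)/3)
T(20)*z(-9, (14 - 22)*(18 - 3)) = (105 + 20**2 + 26*20)*(-sqrt(-17 - 9)/3) = (105 + 400 + 520)*(-I*sqrt(26)/3) = 1025*(-I*sqrt(26)/3) = -1025*I*sqrt(26)/3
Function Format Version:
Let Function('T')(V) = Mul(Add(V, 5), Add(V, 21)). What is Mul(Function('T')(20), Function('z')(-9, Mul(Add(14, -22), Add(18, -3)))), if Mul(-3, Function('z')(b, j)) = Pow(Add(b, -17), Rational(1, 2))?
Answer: Mul(Rational(-1025, 3), I, Pow(26, Rational(1, 2))) ≈ Mul(-1742.2, I)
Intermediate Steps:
Function('T')(V) = Mul(Add(5, V), Add(21, V))
Function('z')(b, j) = Mul(Rational(-1, 3), Pow(Add(-17, b), Rational(1, 2))) (Function('z')(b, j) = Mul(Rational(-1, 3), Pow(Add(b, -17), Rational(1, 2))) = Mul(Rational(-1, 3), Pow(Add(-17, b), Rational(1, 2))))
Mul(Function('T')(20), Function('z')(-9, Mul(Add(14, -22), Add(18, -3)))) = Mul(Add(105, Pow(20, 2), Mul(26, 20)), Mul(Rational(-1, 3), Pow(Add(-17, -9), Rational(1, 2)))) = Mul(Add(105, 400, 520), Mul(Rational(-1, 3), Pow(-26, Rational(1, 2)))) = Mul(1025, Mul(Rational(-1, 3), Mul(I, Pow(26, Rational(1, 2))))) = Mul(1025, Mul(Rational(-1, 3), I, Pow(26, Rational(1, 2)))) = Mul(Rational(-1025, 3), I, Pow(26, Rational(1, 2)))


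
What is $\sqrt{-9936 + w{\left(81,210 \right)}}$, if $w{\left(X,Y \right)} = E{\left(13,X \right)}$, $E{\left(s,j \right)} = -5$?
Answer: $i \sqrt{9941} \approx 99.705 i$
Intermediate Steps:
$w{\left(X,Y \right)} = -5$
$\sqrt{-9936 + w{\left(81,210 \right)}} = \sqrt{-9936 - 5} = \sqrt{-9941} = i \sqrt{9941}$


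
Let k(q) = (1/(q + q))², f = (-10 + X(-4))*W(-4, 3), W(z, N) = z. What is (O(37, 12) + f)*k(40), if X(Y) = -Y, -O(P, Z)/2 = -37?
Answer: 49/3200 ≈ 0.015312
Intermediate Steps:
O(P, Z) = 74 (O(P, Z) = -2*(-37) = 74)
f = 24 (f = (-10 - 1*(-4))*(-4) = (-10 + 4)*(-4) = -6*(-4) = 24)
k(q) = 1/(4*q²) (k(q) = (1/(2*q))² = 1/(4*q²))
(O(37, 12) + f)*k(40) = (74 + 24)*((¼)/40²) = 98*((¼)*(1/1600)) = 98*(1/6400) = 49/3200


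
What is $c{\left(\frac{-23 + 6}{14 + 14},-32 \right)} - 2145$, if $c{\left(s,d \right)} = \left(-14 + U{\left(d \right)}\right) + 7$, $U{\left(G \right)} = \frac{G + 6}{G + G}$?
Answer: $- \frac{68851}{32} \approx -2151.6$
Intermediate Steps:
$U{\left(G \right)} = \frac{6 + G}{2 G}$
$c{\left(s,d \right)} = -7 + \frac{6 + d}{2 d}$ ($c{\left(s,d \right)} = \left(-14 + \frac{6 + d}{2 d}\right) + 7 = -7 + \frac{6 + d}{2 d}$)
$c{\left(\frac{-23 + 6}{14 + 14},-32 \right)} - 2145 = \left(- \frac{13}{2} + \frac{3}{-32}\right) - 2145 = \left(- \frac{13}{2} + 3 \left(- \frac{1}{32}\right)\right) - 2145 = \left(- \frac{13}{2} - \frac{3}{32}\right) - 2145 = - \frac{211}{32} - 2145 = - \frac{68851}{32}$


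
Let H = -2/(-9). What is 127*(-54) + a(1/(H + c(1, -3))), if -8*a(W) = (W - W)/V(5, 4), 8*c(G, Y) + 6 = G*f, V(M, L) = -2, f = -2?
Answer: -6858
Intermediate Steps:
c(G, Y) = -3/4 - G/4 (c(G, Y) = -3/4 + (G*(-2))/8 = -3/4 + (-2*G)/8 = -3/4 - G/4)
H = 2/9 (H = -2*(-1/9) = 2/9 ≈ 0.22222)
a(W) = 0 (a(W) = -(W - W)/(8*(-2)) = -0*(-1)/2 = -1/8*0 = 0)
127*(-54) + a(1/(H + c(1, -3))) = 127*(-54) + 0 = -6858 + 0 = -6858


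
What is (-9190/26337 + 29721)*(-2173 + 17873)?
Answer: 12289218755900/26337 ≈ 4.6661e+8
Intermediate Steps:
(-9190/26337 + 29721)*(-2173 + 17873) = (-9190*1/26337 + 29721)*15700 = (-9190/26337 + 29721)*15700 = (782752787/26337)*15700 = 12289218755900/26337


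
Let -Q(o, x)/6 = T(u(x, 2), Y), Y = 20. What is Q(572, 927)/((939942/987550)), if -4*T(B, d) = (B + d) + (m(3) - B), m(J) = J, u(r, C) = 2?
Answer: 11356825/313314 ≈ 36.247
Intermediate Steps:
T(B, d) = -¾ - d/4 (T(B, d) = -((B + d) + (3 - B))/4 = -(3 + d)/4 = -¾ - d/4)
Q(o, x) = 69/2 (Q(o, x) = -6*(-¾ - ¼*20) = -6*(-¾ - 5) = -6*(-23/4) = 69/2)
Q(572, 927)/((939942/987550)) = 69/(2*((939942/987550))) = 69/(2*((939942*(1/987550)))) = 69/(2*(469971/493775)) = (69/2)*(493775/469971) = 11356825/313314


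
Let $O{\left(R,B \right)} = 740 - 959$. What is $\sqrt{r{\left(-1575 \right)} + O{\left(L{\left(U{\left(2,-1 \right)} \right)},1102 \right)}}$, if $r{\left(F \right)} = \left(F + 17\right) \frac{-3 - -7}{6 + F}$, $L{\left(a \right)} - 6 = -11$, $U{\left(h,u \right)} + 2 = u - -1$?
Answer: $\frac{i \sqrt{529347651}}{1569} \approx 14.664 i$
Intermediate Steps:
$U{\left(h,u \right)} = -1 + u$ ($U{\left(h,u \right)} = -2 + \left(u - -1\right) = -2 + \left(u + 1\right) = -2 + \left(1 + u\right) = -1 + u$)
$L{\left(a \right)} = -5$ ($L{\left(a \right)} = 6 - 11 = -5$)
$O{\left(R,B \right)} = -219$ ($O{\left(R,B \right)} = 740 - 959 = -219$)
$r{\left(F \right)} = \frac{4 \left(17 + F\right)}{6 + F}$ ($r{\left(F \right)} = \left(17 + F\right) \frac{-3 + 7}{6 + F} = \left(17 + F\right) \frac{4}{6 + F} = \frac{4 \left(17 + F\right)}{6 + F}$)
$\sqrt{r{\left(-1575 \right)} + O{\left(L{\left(U{\left(2,-1 \right)} \right)},1102 \right)}} = \sqrt{\frac{4 \left(17 - 1575\right)}{6 - 1575} - 219} = \sqrt{4 \frac{1}{-1569} \left(-1558\right) - 219} = \sqrt{4 \left(- \frac{1}{1569}\right) \left(-1558\right) - 219} = \sqrt{\frac{6232}{1569} - 219} = \sqrt{- \frac{337379}{1569}} = \frac{i \sqrt{529347651}}{1569}$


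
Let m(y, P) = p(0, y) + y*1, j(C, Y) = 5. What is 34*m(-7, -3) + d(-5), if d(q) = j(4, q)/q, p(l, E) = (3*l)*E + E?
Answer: -477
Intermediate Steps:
p(l, E) = E + 3*E*l (p(l, E) = 3*E*l + E = E + 3*E*l)
d(q) = 5/q
m(y, P) = 2*y (m(y, P) = y*(1 + 3*0) + y*1 = y*(1 + 0) + y = y*1 + y = y + y = 2*y)
34*m(-7, -3) + d(-5) = 34*(2*(-7)) + 5/(-5) = 34*(-14) + 5*(-1/5) = -476 - 1 = -477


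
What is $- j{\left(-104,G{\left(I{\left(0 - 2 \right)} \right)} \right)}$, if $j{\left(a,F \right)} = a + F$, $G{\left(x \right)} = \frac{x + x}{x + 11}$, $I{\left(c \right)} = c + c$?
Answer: $\frac{736}{7} \approx 105.14$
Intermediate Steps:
$I{\left(c \right)} = 2 c$
$G{\left(x \right)} = \frac{2 x}{11 + x}$
$j{\left(a,F \right)} = F + a$
$- j{\left(-104,G{\left(I{\left(0 - 2 \right)} \right)} \right)} = - (\frac{2 \cdot 2 \left(0 - 2\right)}{11 + 2 \left(0 - 2\right)} - 104) = - (\frac{2 \cdot 2 \left(-2\right)}{11 + 2 \left(-2\right)} - 104) = - (2 \left(-4\right) \frac{1}{11 - 4} - 104) = - (2 \left(-4\right) \frac{1}{7} - 104) = - (- \frac{8}{7} - 104) = \left(-1\right) \left(- \frac{736}{7}\right) = \frac{736}{7}$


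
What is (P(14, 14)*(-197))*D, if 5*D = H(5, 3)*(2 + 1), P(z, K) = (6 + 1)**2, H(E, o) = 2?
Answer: -57918/5 ≈ -11584.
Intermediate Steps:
P(z, K) = 49 (P(z, K) = 7**2 = 49)
D = 6/5 (D = (2*(2 + 1))/5 = (2*3)/5 = (1/5)*6 = 6/5 ≈ 1.2000)
(P(14, 14)*(-197))*D = (49*(-197))*(6/5) = -9653*6/5 = -57918/5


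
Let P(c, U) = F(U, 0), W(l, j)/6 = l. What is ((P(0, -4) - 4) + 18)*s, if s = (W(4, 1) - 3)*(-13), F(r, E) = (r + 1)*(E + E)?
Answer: -3822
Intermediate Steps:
W(l, j) = 6*l
F(r, E) = 2*E*(1 + r) (F(r, E) = (1 + r)*(2*E) = 2*E*(1 + r))
P(c, U) = 0 (P(c, U) = 2*0*(1 + U) = 0)
s = -273 (s = (6*4 - 3)*(-13) = (24 - 3)*(-13) = 21*(-13) = -273)
((P(0, -4) - 4) + 18)*s = ((0 - 4) + 18)*(-273) = (-4 + 18)*(-273) = 14*(-273) = -3822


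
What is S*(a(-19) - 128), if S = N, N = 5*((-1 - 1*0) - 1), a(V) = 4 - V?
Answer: 1050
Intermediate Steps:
N = -10 (N = 5*((-1 + 0) - 1) = 5*(-1 - 1) = 5*(-2) = -10)
S = -10
S*(a(-19) - 128) = -10*((4 - 1*(-19)) - 128) = -10*((4 + 19) - 128) = -10*(23 - 128) = -10*(-105) = 1050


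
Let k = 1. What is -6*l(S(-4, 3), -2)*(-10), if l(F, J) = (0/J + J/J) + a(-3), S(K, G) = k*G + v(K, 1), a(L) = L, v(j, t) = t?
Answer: -120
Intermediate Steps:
S(K, G) = 1 + G (S(K, G) = 1*G + 1 = G + 1 = 1 + G)
l(F, J) = -2 (l(F, J) = (0/J + J/J) - 3 = (0 + 1) - 3 = 1 - 3 = -2)
-6*l(S(-4, 3), -2)*(-10) = -6*(-2)*(-10) = 12*(-10) = -120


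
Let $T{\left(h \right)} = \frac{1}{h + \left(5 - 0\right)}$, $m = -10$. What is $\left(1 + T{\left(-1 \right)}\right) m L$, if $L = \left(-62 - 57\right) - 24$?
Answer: $\frac{3575}{2} \approx 1787.5$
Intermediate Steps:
$T{\left(h \right)} = \frac{1}{5 + h}$ ($T{\left(h \right)} = \frac{1}{h + \left(5 + 0\right)} = \frac{1}{h + 5} = \frac{1}{5 + h}$)
$L = -143$ ($L = -119 - 24 = -143$)
$\left(1 + T{\left(-1 \right)}\right) m L = \left(1 + \frac{1}{5 - 1}\right) \left(-10\right) \left(-143\right) = \left(1 + \frac{1}{4}\right) \left(-10\right) \left(-143\right) = \frac{5}{4} \left(-10\right) \left(-143\right) = \left(- \frac{25}{2}\right) \left(-143\right) = \frac{3575}{2}$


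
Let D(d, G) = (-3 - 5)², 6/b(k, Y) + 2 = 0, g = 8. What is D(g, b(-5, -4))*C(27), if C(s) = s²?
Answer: 46656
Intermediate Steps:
b(k, Y) = -3 (b(k, Y) = 6/(-2 + 0) = 6/(-2) = 6*(-½) = -3)
D(d, G) = 64 (D(d, G) = (-8)² = 64)
D(g, b(-5, -4))*C(27) = 64*27² = 64*729 = 46656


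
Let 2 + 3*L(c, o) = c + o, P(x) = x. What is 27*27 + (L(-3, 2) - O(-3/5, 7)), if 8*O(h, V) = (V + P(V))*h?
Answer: 14581/20 ≈ 729.05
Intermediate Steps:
L(c, o) = -⅔ + c/3 + o/3 (L(c, o) = -⅔ + (c + o)/3 = -⅔ + (c/3 + o/3) = -⅔ + c/3 + o/3)
O(h, V) = V*h/4 (O(h, V) = ((V + V)*h)/8 = ((2*V)*h)/8 = (2*V*h)/8 = V*h/4)
27*27 + (L(-3, 2) - O(-3/5, 7)) = 27*27 + ((-⅔ + (⅓)*(-3) + (⅓)*2) - 7*(-3/5)/4) = 729 + ((-⅔ - 1 + ⅔) - 7*(-3*⅕)/4) = 729 + (-1 - 7*(-3)/(4*5)) = 729 + (-1 - 1*(-21/20)) = 729 + (-1 + 21/20) = 729 + 1/20 = 14581/20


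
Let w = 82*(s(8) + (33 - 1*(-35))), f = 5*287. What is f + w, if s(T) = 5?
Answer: 7421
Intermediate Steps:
f = 1435
w = 5986 (w = 82*(5 + (33 - 1*(-35))) = 82*(5 + (33 + 35)) = 82*(5 + 68) = 82*73 = 5986)
f + w = 1435 + 5986 = 7421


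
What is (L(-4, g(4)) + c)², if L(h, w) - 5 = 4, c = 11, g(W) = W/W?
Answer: 400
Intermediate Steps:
g(W) = 1
L(h, w) = 9 (L(h, w) = 5 + 4 = 9)
(L(-4, g(4)) + c)² = (9 + 11)² = 20² = 400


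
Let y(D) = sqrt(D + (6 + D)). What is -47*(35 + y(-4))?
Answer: -1645 - 47*I*sqrt(2) ≈ -1645.0 - 66.468*I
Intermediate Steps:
y(D) = sqrt(6 + 2*D)
-47*(35 + y(-4)) = -47*(35 + sqrt(6 + 2*(-4))) = -47*(35 + sqrt(6 - 8)) = -47*(35 + sqrt(-2)) = -47*(35 + I*sqrt(2)) = -1645 - 47*I*sqrt(2)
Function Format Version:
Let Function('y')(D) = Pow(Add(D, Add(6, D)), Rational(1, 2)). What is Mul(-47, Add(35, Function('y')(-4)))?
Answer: Add(-1645, Mul(-47, I, Pow(2, Rational(1, 2)))) ≈ Add(-1645.0, Mul(-66.468, I))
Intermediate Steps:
Function('y')(D) = Pow(Add(6, Mul(2, D)), Rational(1, 2))
Mul(-47, Add(35, Function('y')(-4))) = Mul(-47, Add(35, Pow(Add(6, Mul(2, -4)), Rational(1, 2)))) = Mul(-47, Add(35, Pow(Add(6, -8), Rational(1, 2)))) = Mul(-47, Add(35, Pow(-2, Rational(1, 2)))) = Mul(-47, Add(35, Mul(I, Pow(2, Rational(1, 2))))) = Add(-1645, Mul(-47, I, Pow(2, Rational(1, 2))))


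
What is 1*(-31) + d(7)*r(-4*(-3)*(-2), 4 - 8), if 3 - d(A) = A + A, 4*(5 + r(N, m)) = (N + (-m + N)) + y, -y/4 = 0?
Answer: 145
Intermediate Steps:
y = 0 (y = -4*0 = 0)
r(N, m) = -5 + N/2 - m/4 (r(N, m) = -5 + ((N + (-m + N)) + 0)/4 = -5 + ((N + (N - m)) + 0)/4 = -5 + ((-m + 2*N) + 0)/4 = -5 + (-m + 2*N)/4 = -5 + (N/2 - m/4) = -5 + N/2 - m/4)
d(A) = 3 - 2*A (d(A) = 3 - (A + A) = 3 - 2*A)
1*(-31) + d(7)*r(-4*(-3)*(-2), 4 - 8) = 1*(-31) + (3 - 2*7)*(-5 + (-4*(-3)*(-2))/2 - (4 - 8)/4) = -31 + (3 - 14)*(-5 + (12*(-2))/2 - ¼*(-4)) = -31 - 11*(-5 + (½)*(-24) + 1) = -31 - 11*(-5 - 12 + 1) = -31 - 11*(-16) = -31 + 176 = 145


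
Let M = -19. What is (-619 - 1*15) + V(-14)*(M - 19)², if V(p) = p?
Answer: -20850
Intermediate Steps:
(-619 - 1*15) + V(-14)*(M - 19)² = (-619 - 1*15) - 14*(-19 - 19)² = (-619 - 15) - 14*(-38)² = -634 - 14*1444 = -634 - 20216 = -20850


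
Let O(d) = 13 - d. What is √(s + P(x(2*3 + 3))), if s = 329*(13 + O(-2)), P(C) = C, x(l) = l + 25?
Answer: √9246 ≈ 96.156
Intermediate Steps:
x(l) = 25 + l
s = 9212 (s = 329*(13 + (13 - 1*(-2))) = 329*(13 + (13 + 2)) = 329*(13 + 15) = 329*28 = 9212)
√(s + P(x(2*3 + 3))) = √(9212 + (25 + (2*3 + 3))) = √(9212 + (25 + (6 + 3))) = √(9212 + (25 + 9)) = √(9212 + 34) = √9246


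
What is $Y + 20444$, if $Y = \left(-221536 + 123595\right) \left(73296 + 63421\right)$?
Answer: $-13390179253$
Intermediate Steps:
$Y = -13390199697$ ($Y = \left(-97941\right) 136717 = -13390199697$)
$Y + 20444 = -13390199697 + 20444 = -13390179253$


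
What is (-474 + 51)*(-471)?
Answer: 199233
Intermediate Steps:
(-474 + 51)*(-471) = -423*(-471) = 199233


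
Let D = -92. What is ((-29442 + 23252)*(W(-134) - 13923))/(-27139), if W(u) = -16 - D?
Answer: -85712930/27139 ≈ -3158.3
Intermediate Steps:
W(u) = 76 (W(u) = -16 - 1*(-92) = -16 + 92 = 76)
((-29442 + 23252)*(W(-134) - 13923))/(-27139) = ((-29442 + 23252)*(76 - 13923))/(-27139) = -6190*(-13847)*(-1/27139) = 85712930*(-1/27139) = -85712930/27139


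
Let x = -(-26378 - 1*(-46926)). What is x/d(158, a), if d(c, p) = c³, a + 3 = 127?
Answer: -5137/986078 ≈ -0.0052095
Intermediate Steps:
a = 124 (a = -3 + 127 = 124)
x = -20548 (x = -(-26378 + 46926) = -1*20548 = -20548)
x/d(158, a) = -20548/(158³) = -20548/3944312 = -20548*1/3944312 = -5137/986078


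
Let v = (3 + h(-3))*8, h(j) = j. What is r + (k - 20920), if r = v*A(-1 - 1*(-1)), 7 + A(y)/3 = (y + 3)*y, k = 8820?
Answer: -12100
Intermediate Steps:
v = 0 (v = (3 - 3)*8 = 0*8 = 0)
A(y) = -21 + 3*y*(3 + y) (A(y) = -21 + 3*((y + 3)*y) = -21 + 3*((3 + y)*y) = -21 + 3*(y*(3 + y)) = -21 + 3*y*(3 + y))
r = 0 (r = 0*(-21 + 3*(-1 - 1*(-1))² + 9*(-1 - 1*(-1))) = 0*(-21 + 3*(-1 + 1)² + 9*(-1 + 1)) = 0*(-21 + 3*0² + 9*0) = 0*(-21 + 3*0 + 0) = 0*(-21 + 0 + 0) = 0*(-21) = 0)
r + (k - 20920) = 0 + (8820 - 20920) = 0 - 12100 = -12100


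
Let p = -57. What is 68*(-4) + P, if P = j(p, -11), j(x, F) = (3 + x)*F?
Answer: 322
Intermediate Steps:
j(x, F) = F*(3 + x)
P = 594 (P = -11*(3 - 57) = -11*(-54) = 594)
68*(-4) + P = 68*(-4) + 594 = -272 + 594 = 322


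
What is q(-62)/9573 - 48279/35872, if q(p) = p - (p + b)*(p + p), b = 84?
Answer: -19291585/18073824 ≈ -1.0674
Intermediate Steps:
q(p) = p - 2*p*(84 + p) (q(p) = p - (p + 84)*(p + p) = p - (84 + p)*2*p = p - 2*p*(84 + p))
q(-62)/9573 - 48279/35872 = -1*(-62)*(167 + 2*(-62))/9573 - 48279/35872 = -1*(-62)*(167 - 124)*(1/9573) - 48279*1/35872 = -1*(-62)*43*(1/9573) - 2541/1888 = 2666*(1/9573) - 2541/1888 = 2666/9573 - 2541/1888 = -19291585/18073824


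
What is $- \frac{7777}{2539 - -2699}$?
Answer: $- \frac{7777}{5238} \approx -1.4847$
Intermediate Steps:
$- \frac{7777}{2539 - -2699} = - \frac{7777}{2539 + 2699} = - \frac{7777}{5238}$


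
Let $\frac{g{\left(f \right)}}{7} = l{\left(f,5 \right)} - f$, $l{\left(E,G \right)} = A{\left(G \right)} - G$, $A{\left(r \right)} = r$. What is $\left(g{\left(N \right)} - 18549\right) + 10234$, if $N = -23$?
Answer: $-8154$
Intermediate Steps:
$l{\left(E,G \right)} = 0$ ($l{\left(E,G \right)} = G - G = 0$)
$g{\left(f \right)} = - 7 f$ ($g{\left(f \right)} = 7 \left(0 - f\right) = 7 \left(- f\right) = - 7 f$)
$\left(g{\left(N \right)} - 18549\right) + 10234 = \left(\left(-7\right) \left(-23\right) - 18549\right) + 10234 = \left(161 - 18549\right) + 10234 = -18388 + 10234 = -8154$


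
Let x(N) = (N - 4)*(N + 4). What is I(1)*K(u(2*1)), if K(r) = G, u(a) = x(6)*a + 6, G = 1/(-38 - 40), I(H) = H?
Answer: -1/78 ≈ -0.012821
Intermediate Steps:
x(N) = (-4 + N)*(4 + N)
G = -1/78 (G = 1/(-78) = -1/78 ≈ -0.012821)
u(a) = 6 + 20*a (u(a) = (-16 + 6**2)*a + 6 = (-16 + 36)*a + 6 = 20*a + 6 = 6 + 20*a)
K(r) = -1/78
I(1)*K(u(2*1)) = 1*(-1/78) = -1/78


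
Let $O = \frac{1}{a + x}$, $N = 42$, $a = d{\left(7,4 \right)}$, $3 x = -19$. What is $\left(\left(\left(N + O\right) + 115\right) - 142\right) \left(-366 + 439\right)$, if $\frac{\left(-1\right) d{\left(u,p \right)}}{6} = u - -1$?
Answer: $\frac{178266}{163} \approx 1093.7$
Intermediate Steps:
$x = - \frac{19}{3}$ ($x = \frac{1}{3} \left(-19\right) = - \frac{19}{3} \approx -6.3333$)
$d{\left(u,p \right)} = -6 - 6 u$ ($d{\left(u,p \right)} = - 6 \left(u - -1\right) = - 6 \left(u + 1\right) = - 6 \left(1 + u\right) = -6 - 6 u$)
$a = -48$ ($a = -6 - 42 = -48$)
$O = - \frac{3}{163}$ ($O = \frac{1}{-48 - \frac{19}{3}} = \frac{1}{- \frac{163}{3}} = - \frac{3}{163} \approx -0.018405$)
$\left(\left(\left(N + O\right) + 115\right) - 142\right) \left(-366 + 439\right) = \left(\left(\left(42 - \frac{3}{163}\right) + 115\right) - 142\right) \left(-366 + 439\right) = \left(\left(\frac{6843}{163} + 115\right) - 142\right) 73 = \left(\frac{25588}{163} - 142\right) 73 = \frac{2442}{163} \cdot 73 = \frac{178266}{163}$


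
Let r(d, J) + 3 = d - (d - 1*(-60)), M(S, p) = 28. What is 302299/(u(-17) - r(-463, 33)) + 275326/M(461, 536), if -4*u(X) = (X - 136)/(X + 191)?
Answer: 3000970373/205338 ≈ 14615.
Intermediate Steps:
u(X) = -(-136 + X)/(4*(191 + X)) (u(X) = -(X - 136)/(4*(X + 191)) = -(-136 + X)/(4*(191 + X)))
r(d, J) = -63 (r(d, J) = -3 + (d - (d - 1*(-60))) = -3 + (d - (d + 60)) = -3 + (d - (60 + d)) = -3 + (d + (-60 - d)) = -3 - 60 = -63)
302299/(u(-17) - r(-463, 33)) + 275326/M(461, 536) = 302299/((136 - 1*(-17))/(4*(191 - 17)) - 1*(-63)) + 275326/28 = 302299/((¼)*(136 + 17)/174 + 63) + 275326*(1/28) = 302299/((¼)*(1/174)*153 + 63) + 137663/14 = 302299/(51/232 + 63) + 137663/14 = 302299/(14667/232) + 137663/14 = 302299*(232/14667) + 137663/14 = 70133368/14667 + 137663/14 = 3000970373/205338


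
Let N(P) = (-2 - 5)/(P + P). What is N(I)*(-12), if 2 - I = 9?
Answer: -6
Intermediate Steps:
I = -7 (I = 2 - 1*9 = 2 - 9 = -7)
N(P) = -7/(2*P) (N(P) = -7*1/(2*P) = -7/(2*P))
N(I)*(-12) = -7/2/(-7)*(-12) = -7/2*(-⅐)*(-12) = (½)*(-12) = -6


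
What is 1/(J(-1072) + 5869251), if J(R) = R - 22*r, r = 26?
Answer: 1/5867607 ≈ 1.7043e-7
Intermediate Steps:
J(R) = -572 + R (J(R) = R - 22*26 = R - 572 = -572 + R)
1/(J(-1072) + 5869251) = 1/((-572 - 1072) + 5869251) = 1/(-1644 + 5869251) = 1/5867607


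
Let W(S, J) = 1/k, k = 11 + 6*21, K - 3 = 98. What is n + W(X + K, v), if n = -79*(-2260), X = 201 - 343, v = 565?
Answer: 24459981/137 ≈ 1.7854e+5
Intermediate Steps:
K = 101 (K = 3 + 98 = 101)
X = -142
k = 137 (k = 11 + 126 = 137)
n = 178540
W(S, J) = 1/137
n + W(X + K, v) = 178540 + 1/137 = 24459981/137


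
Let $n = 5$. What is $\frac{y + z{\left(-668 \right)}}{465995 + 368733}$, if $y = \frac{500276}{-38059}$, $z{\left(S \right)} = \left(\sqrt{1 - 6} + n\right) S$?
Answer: $- \frac{2278881}{567302017} - \frac{167 i \sqrt{5}}{208682} \approx -0.004017 - 0.0017894 i$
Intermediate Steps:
$z{\left(S \right)} = S \left(5 + i \sqrt{5}\right)$ ($z{\left(S \right)} = \left(\sqrt{1 - 6} + 5\right) S = \left(\sqrt{-5} + 5\right) S = \left(i \sqrt{5} + 5\right) S = \left(5 + i \sqrt{5}\right) S = S \left(5 + i \sqrt{5}\right)$)
$y = - \frac{71468}{5437}$ ($y = 500276 \left(- \frac{1}{38059}\right) = - \frac{71468}{5437} \approx -13.145$)
$\frac{y + z{\left(-668 \right)}}{465995 + 368733} = \frac{- \frac{71468}{5437} - 668 \left(5 + i \sqrt{5}\right)}{465995 + 368733} = \frac{- \frac{71468}{5437} - \left(3340 + 668 i \sqrt{5}\right)}{834728} = \left(- \frac{18231048}{5437} - 668 i \sqrt{5}\right) \frac{1}{834728} = - \frac{2278881}{567302017} - \frac{167 i \sqrt{5}}{208682}$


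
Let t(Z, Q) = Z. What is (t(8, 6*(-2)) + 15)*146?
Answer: 3358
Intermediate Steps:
(t(8, 6*(-2)) + 15)*146 = (8 + 15)*146 = 23*146 = 3358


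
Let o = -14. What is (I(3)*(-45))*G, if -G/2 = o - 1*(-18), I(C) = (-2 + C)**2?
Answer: 360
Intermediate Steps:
G = -8 (G = -2*(-14 - 1*(-18)) = -2*(-14 + 18) = -2*4 = -8)
(I(3)*(-45))*G = ((-2 + 3)**2*(-45))*(-8) = (1**2*(-45))*(-8) = (1*(-45))*(-8) = -45*(-8) = 360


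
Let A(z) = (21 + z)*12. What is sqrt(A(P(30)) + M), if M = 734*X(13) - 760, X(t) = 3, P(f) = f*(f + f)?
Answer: sqrt(23294) ≈ 152.62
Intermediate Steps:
P(f) = 2*f**2 (P(f) = f*(2*f) = 2*f**2)
A(z) = 252 + 12*z
M = 1442 (M = 734*3 - 760 = 2202 - 760 = 1442)
sqrt(A(P(30)) + M) = sqrt((252 + 12*(2*30**2)) + 1442) = sqrt((252 + 12*(2*900)) + 1442) = sqrt((252 + 12*1800) + 1442) = sqrt((252 + 21600) + 1442) = sqrt(21852 + 1442) = sqrt(23294)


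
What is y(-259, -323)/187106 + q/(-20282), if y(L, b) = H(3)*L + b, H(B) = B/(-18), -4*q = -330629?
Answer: -92828057989/22769303352 ≈ -4.0769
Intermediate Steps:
q = 330629/4 (q = -1/4*(-330629) = 330629/4 ≈ 82657.)
H(B) = -B/18 (H(B) = B*(-1/18) = -B/18)
y(L, b) = b - L/6 (y(L, b) = (-1/18*3)*L + b = -L/6 + b = b - L/6)
y(-259, -323)/187106 + q/(-20282) = (-323 - 1/6*(-259))/187106 + (330629/4)/(-20282) = (-323 + 259/6)*(1/187106) + (330629/4)*(-1/20282) = -1679/6*1/187106 - 330629/81128 = -1679/1122636 - 330629/81128 = -92828057989/22769303352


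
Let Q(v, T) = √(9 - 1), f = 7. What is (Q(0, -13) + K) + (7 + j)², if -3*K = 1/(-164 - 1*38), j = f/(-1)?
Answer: 1/606 + 2*√2 ≈ 2.8301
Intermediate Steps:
Q(v, T) = 2*√2 (Q(v, T) = √8 = 2*√2)
j = -7 (j = 7/(-1) = 7*(-1) = -7)
K = 1/606 (K = -1/(3*(-164 - 1*38)) = -1/(3*(-164 - 38)) = -⅓/(-202) = -⅓*(-1/202) = 1/606 ≈ 0.0016502)
(Q(0, -13) + K) + (7 + j)² = (2*√2 + 1/606) + (7 - 7)² = (1/606 + 2*√2) + 0² = (1/606 + 2*√2) + 0 = 1/606 + 2*√2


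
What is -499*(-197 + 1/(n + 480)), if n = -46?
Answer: 42663003/434 ≈ 98302.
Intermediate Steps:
-499*(-197 + 1/(n + 480)) = -499*(-197 + 1/(-46 + 480)) = -499*(-197 + 1/434) = -499*(-85497/434) = 42663003/434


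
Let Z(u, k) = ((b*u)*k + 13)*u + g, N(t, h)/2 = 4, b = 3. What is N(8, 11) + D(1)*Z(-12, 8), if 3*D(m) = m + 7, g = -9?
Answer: 8784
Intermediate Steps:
N(t, h) = 8 (N(t, h) = 2*4 = 8)
Z(u, k) = -9 + u*(13 + 3*k*u) (Z(u, k) = ((3*u)*k + 13)*u - 9 = (3*k*u + 13)*u - 9 = (13 + 3*k*u)*u - 9 = u*(13 + 3*k*u) - 9 = -9 + u*(13 + 3*k*u))
D(m) = 7/3 + m/3 (D(m) = (m + 7)/3 = (7 + m)/3 = 7/3 + m/3)
N(8, 11) + D(1)*Z(-12, 8) = 8 + (7/3 + (⅓)*1)*(-9 + 13*(-12) + 3*8*(-12)²) = 8 + (7/3 + ⅓)*(-9 - 156 + 3*8*144) = 8 + 8*(-9 - 156 + 3456)/3 = 8 + (8/3)*3291 = 8 + 8776 = 8784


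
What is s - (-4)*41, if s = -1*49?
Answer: 115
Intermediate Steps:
s = -49
s - (-4)*41 = -49 - (-4)*41 = -49 - 4*(-41) = -49 + 164 = 115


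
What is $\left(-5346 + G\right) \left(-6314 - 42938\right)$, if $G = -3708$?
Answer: $445927608$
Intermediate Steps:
$\left(-5346 + G\right) \left(-6314 - 42938\right) = \left(-5346 - 3708\right) \left(-6314 - 42938\right) = - 9054 \left(-6314 - 42938\right) = \left(-9054\right) \left(-49252\right) = 445927608$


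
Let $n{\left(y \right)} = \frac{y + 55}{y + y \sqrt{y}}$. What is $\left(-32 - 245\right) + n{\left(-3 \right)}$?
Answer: $\frac{- 277 \sqrt{3} + \frac{883 i}{3}}{\sqrt{3} - i} \approx -281.33 + 7.5056 i$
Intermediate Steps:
$n{\left(y \right)} = \frac{55 + y}{y + y^{\frac{3}{2}}}$
$\left(-32 - 245\right) + n{\left(-3 \right)} = \left(-32 - 245\right) + \frac{55 - 3}{-3 + \left(-3\right)^{\frac{3}{2}}} = \left(-32 - 245\right) + \frac{1}{-3 - 3 i \sqrt{3}} \cdot 52 = -277 + \frac{52}{-3 - 3 i \sqrt{3}}$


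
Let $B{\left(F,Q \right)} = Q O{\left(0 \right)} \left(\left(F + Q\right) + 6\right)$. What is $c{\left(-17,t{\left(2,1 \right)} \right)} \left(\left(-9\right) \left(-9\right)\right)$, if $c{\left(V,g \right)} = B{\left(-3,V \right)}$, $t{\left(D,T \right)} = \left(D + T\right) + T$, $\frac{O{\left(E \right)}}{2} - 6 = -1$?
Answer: $192780$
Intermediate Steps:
$O{\left(E \right)} = 10$ ($O{\left(E \right)} = 12 + 2 \left(-1\right) = 12 - 2 = 10$)
$B{\left(F,Q \right)} = 10 Q \left(6 + F + Q\right)$ ($B{\left(F,Q \right)} = Q 10 \left(\left(F + Q\right) + 6\right) = 10 Q \left(6 + F + Q\right)$)
$t{\left(D,T \right)} = D + 2 T$
$c{\left(V,g \right)} = 10 V \left(3 + V\right)$ ($c{\left(V,g \right)} = 10 V \left(6 - 3 + V\right) = 10 V \left(3 + V\right)$)
$c{\left(-17,t{\left(2,1 \right)} \right)} \left(\left(-9\right) \left(-9\right)\right) = 10 \left(-17\right) \left(3 - 17\right) \left(\left(-9\right) \left(-9\right)\right) = 10 \left(-17\right) \left(-14\right) 81 = 2380 \cdot 81 = 192780$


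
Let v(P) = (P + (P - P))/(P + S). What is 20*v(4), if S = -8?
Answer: -20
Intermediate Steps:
v(P) = P/(-8 + P) (v(P) = (P + (P - P))/(P - 8) = (P + 0)/(-8 + P) = P/(-8 + P))
20*v(4) = 20*(4/(-8 + 4)) = 20*(4/(-4)) = 20*(4*(-¼)) = 20*(-1) = -20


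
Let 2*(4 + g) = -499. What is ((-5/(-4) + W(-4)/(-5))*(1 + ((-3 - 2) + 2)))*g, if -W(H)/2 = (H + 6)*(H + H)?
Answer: -52221/20 ≈ -2611.1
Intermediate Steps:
g = -507/2 (g = -4 + (½)*(-499) = -4 - 499/2 = -507/2 ≈ -253.50)
W(H) = -4*H*(6 + H) (W(H) = -2*(H + 6)*(H + H) = -2*(6 + H)*2*H = -4*H*(6 + H))
((-5/(-4) + W(-4)/(-5))*(1 + ((-3 - 2) + 2)))*g = ((-5/(-4) - 4*(-4)*(6 - 4)/(-5))*(1 + ((-3 - 2) + 2)))*(-507/2) = ((-5*(-¼) - 4*(-4)*2*(-⅕))*(1 + (-5 + 2)))*(-507/2) = ((5/4 + 32*(-⅕))*(1 - 3))*(-507/2) = ((5/4 - 32/5)*(-2))*(-507/2) = -103/20*(-2)*(-507/2) = (103/10)*(-507/2) = -52221/20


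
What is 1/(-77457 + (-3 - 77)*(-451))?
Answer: -1/41377 ≈ -2.4168e-5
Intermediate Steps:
1/(-77457 + (-3 - 77)*(-451)) = 1/(-77457 - 80*(-451)) = 1/(-77457 + 36080) = 1/(-41377) = -1/41377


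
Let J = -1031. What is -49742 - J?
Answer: -48711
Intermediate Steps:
-49742 - J = -49742 - 1*(-1031) = -49742 + 1031 = -48711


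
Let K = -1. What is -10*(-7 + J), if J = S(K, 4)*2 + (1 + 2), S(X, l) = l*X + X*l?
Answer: 200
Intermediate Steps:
S(X, l) = 2*X*l (S(X, l) = X*l + X*l = 2*X*l)
J = -13 (J = (2*(-1)*4)*2 + (1 + 2) = -8*2 + 3 = -16 + 3 = -13)
-10*(-7 + J) = -10*(-7 - 13) = -10*(-20) = 200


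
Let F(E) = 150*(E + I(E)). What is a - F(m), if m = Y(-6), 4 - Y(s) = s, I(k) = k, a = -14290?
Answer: -17290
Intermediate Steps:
Y(s) = 4 - s
m = 10 (m = 4 - 1*(-6) = 4 + 6 = 10)
F(E) = 300*E (F(E) = 150*(E + E) = 150*(2*E) = 300*E)
a - F(m) = -14290 - 300*10 = -14290 - 1*3000 = -14290 - 3000 = -17290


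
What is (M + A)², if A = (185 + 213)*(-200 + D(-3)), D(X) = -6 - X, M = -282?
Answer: 6573317776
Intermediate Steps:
A = -80794 (A = (185 + 213)*(-200 + (-6 - 1*(-3))) = 398*(-200 + (-6 + 3)) = 398*(-200 - 3) = 398*(-203) = -80794)
(M + A)² = (-282 - 80794)² = (-81076)² = 6573317776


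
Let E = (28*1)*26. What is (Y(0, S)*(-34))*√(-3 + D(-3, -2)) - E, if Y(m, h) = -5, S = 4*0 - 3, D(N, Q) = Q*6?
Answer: -728 + 170*I*√15 ≈ -728.0 + 658.41*I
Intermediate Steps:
D(N, Q) = 6*Q
S = -3 (S = 0 - 3 = -3)
E = 728 (E = 28*26 = 728)
(Y(0, S)*(-34))*√(-3 + D(-3, -2)) - E = (-5*(-34))*√(-3 + 6*(-2)) - 1*728 = 170*√(-3 - 12) - 728 = 170*√(-15) - 728 = 170*(I*√15) - 728 = 170*I*√15 - 728 = -728 + 170*I*√15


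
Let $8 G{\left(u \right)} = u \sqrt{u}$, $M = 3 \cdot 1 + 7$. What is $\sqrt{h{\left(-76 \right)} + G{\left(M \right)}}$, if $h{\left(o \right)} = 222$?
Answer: $\frac{\sqrt{888 + 5 \sqrt{10}}}{2} \approx 15.032$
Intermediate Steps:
$M = 10$ ($M = 3 + 7 = 10$)
$G{\left(u \right)} = \frac{u^{\frac{3}{2}}}{8}$ ($G{\left(u \right)} = \frac{u \sqrt{u}}{8} = \frac{u^{\frac{3}{2}}}{8}$)
$\sqrt{h{\left(-76 \right)} + G{\left(M \right)}} = \sqrt{222 + \frac{10^{\frac{3}{2}}}{8}} = \sqrt{222 + \frac{10 \sqrt{10}}{8}} = \sqrt{222 + \frac{5 \sqrt{10}}{4}}$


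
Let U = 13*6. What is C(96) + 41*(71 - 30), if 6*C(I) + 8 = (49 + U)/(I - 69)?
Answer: 272233/162 ≈ 1680.5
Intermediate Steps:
U = 78
C(I) = -4/3 + 127/(6*(-69 + I)) (C(I) = -4/3 + ((49 + 78)/(I - 69))/6 = -4/3 + (127/(-69 + I))/6 = -4/3 + 127/(6*(-69 + I)))
C(96) + 41*(71 - 30) = (679 - 8*96)/(6*(-69 + 96)) + 41*(71 - 30) = (⅙)*(679 - 768)/27 + 41*41 = (⅙)*(1/27)*(-89) + 1681 = -89/162 + 1681 = 272233/162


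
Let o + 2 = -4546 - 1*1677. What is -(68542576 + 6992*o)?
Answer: -25017376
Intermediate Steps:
o = -6225 (o = -2 + (-4546 - 1*1677) = -2 + (-4546 - 1677) = -2 - 6223 = -6225)
-(68542576 + 6992*o) = -6992/(1/(9803 - 6225)) = -6992/(1/3578) = -6992/1/3578 = -6992*3578 = -25017376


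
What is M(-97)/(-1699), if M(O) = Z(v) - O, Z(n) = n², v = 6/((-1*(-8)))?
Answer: -1561/27184 ≈ -0.057423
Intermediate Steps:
v = ¾ (v = 6/8 = 6*(⅛) = ¾ ≈ 0.75000)
M(O) = 9/16 - O (M(O) = (¾)² - O = 9/16 - O)
M(-97)/(-1699) = (9/16 - 1*(-97))/(-1699) = (9/16 + 97)*(-1/1699) = (1561/16)*(-1/1699) = -1561/27184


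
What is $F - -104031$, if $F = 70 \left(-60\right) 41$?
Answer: $-68169$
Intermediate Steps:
$F = -172200$ ($F = \left(-4200\right) 41 = -172200$)
$F - -104031 = -172200 - -104031 = -172200 + 104031 = -68169$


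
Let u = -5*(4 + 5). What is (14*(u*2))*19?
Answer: -23940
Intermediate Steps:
u = -45 (u = -5*9 = -45)
(14*(u*2))*19 = (14*(-45*2))*19 = (14*(-90))*19 = -1260*19 = -23940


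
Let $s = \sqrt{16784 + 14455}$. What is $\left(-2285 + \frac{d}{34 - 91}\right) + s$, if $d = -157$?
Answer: $- \frac{130088}{57} + 3 \sqrt{3471} \approx -2105.5$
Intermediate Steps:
$s = 3 \sqrt{3471}$ ($s = \sqrt{31239} = 3 \sqrt{3471} \approx 176.75$)
$\left(-2285 + \frac{d}{34 - 91}\right) + s = \left(-2285 + \frac{1}{34 - 91} \left(-157\right)\right) + 3 \sqrt{3471} = \left(-2285 + \frac{1}{-57} \left(-157\right)\right) + 3 \sqrt{3471} = \left(-2285 - - \frac{157}{57}\right) + 3 \sqrt{3471} = \left(-2285 + \frac{157}{57}\right) + 3 \sqrt{3471} = - \frac{130088}{57} + 3 \sqrt{3471}$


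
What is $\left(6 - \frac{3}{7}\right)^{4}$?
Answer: $\frac{2313441}{2401} \approx 963.53$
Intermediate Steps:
$\left(6 - \frac{3}{7}\right)^{4} = \left(\frac{39}{7}\right)^{4} = \frac{2313441}{2401}$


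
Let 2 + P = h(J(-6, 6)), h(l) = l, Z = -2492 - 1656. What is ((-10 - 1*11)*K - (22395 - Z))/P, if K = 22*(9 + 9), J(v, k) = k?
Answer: -34859/4 ≈ -8714.8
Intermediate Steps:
K = 396 (K = 22*18 = 396)
Z = -4148
P = 4 (P = -2 + 6 = 4)
((-10 - 1*11)*K - (22395 - Z))/P = ((-10 - 1*11)*396 - (22395 - 1*(-4148)))/4 = ((-10 - 11)*396 - (22395 + 4148))*(¼) = (-21*396 - 1*26543)*(¼) = (-8316 - 26543)*(¼) = -34859*¼ = -34859/4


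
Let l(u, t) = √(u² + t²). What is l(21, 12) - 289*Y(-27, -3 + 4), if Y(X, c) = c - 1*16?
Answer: 4335 + 3*√65 ≈ 4359.2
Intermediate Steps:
l(u, t) = √(t² + u²)
Y(X, c) = -16 + c (Y(X, c) = c - 16 = -16 + c)
l(21, 12) - 289*Y(-27, -3 + 4) = √(12² + 21²) - 289*(-16 + (-3 + 4)) = √(144 + 441) - 289*(-16 + 1) = √585 - 289*(-15) = 3*√65 + 4335 = 4335 + 3*√65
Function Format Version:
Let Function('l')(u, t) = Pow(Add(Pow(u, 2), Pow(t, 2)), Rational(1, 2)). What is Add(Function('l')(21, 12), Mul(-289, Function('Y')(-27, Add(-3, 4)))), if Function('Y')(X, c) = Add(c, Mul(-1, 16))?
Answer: Add(4335, Mul(3, Pow(65, Rational(1, 2)))) ≈ 4359.2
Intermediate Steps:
Function('l')(u, t) = Pow(Add(Pow(t, 2), Pow(u, 2)), Rational(1, 2))
Function('Y')(X, c) = Add(-16, c) (Function('Y')(X, c) = Add(c, -16) = Add(-16, c))
Add(Function('l')(21, 12), Mul(-289, Function('Y')(-27, Add(-3, 4)))) = Add(Pow(Add(Pow(12, 2), Pow(21, 2)), Rational(1, 2)), Mul(-289, Add(-16, Add(-3, 4)))) = Add(Pow(Add(144, 441), Rational(1, 2)), Mul(-289, Add(-16, 1))) = Add(Pow(585, Rational(1, 2)), Mul(-289, -15)) = Add(Mul(3, Pow(65, Rational(1, 2))), 4335) = Add(4335, Mul(3, Pow(65, Rational(1, 2))))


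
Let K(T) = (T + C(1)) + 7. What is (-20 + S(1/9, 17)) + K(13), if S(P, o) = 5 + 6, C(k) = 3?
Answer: 14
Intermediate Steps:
K(T) = 10 + T (K(T) = (T + 3) + 7 = (3 + T) + 7 = 10 + T)
S(P, o) = 11
(-20 + S(1/9, 17)) + K(13) = (-20 + 11) + (10 + 13) = -9 + 23 = 14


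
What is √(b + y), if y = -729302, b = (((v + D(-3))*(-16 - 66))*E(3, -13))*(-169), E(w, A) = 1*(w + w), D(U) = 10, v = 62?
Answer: √5257354 ≈ 2292.9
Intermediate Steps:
E(w, A) = 2*w (E(w, A) = 1*(2*w) = 2*w)
b = 5986656 (b = (((62 + 10)*(-16 - 66))*(2*3))*(-169) = ((72*(-82))*6)*(-169) = -5904*6*(-169) = -35424*(-169) = 5986656)
√(b + y) = √(5986656 - 729302) = √5257354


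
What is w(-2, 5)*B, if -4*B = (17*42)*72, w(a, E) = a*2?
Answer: 51408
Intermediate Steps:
w(a, E) = 2*a
B = -12852 (B = -17*42*72/4 = -357*72/2 = -¼*51408 = -12852)
w(-2, 5)*B = (2*(-2))*(-12852) = -4*(-12852) = 51408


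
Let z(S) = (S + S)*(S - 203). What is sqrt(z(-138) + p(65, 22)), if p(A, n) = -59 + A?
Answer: 9*sqrt(1162) ≈ 306.79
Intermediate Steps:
z(S) = 2*S*(-203 + S) (z(S) = (2*S)*(-203 + S) = 2*S*(-203 + S))
sqrt(z(-138) + p(65, 22)) = sqrt(2*(-138)*(-203 - 138) + (-59 + 65)) = sqrt(2*(-138)*(-341) + 6) = sqrt(94116 + 6) = sqrt(94122) = 9*sqrt(1162)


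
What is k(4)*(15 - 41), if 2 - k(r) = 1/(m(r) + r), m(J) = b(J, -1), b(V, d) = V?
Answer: -195/4 ≈ -48.750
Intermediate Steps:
m(J) = J
k(r) = 2 - 1/(2*r) (k(r) = 2 - 1/(r + r) = 2 - 1/(2*r))
k(4)*(15 - 41) = (2 - ½/4)*(15 - 41) = (2 - ½*¼)*(-26) = (2 - ⅛)*(-26) = (15/8)*(-26) = -195/4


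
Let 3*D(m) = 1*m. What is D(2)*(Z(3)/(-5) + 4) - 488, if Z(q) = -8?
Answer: -7264/15 ≈ -484.27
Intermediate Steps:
D(m) = m/3 (D(m) = (1*m)/3 = m/3)
D(2)*(Z(3)/(-5) + 4) - 488 = ((⅓)*2)*(-8/(-5) + 4) - 488 = 2*(-8*(-⅕) + 4)/3 - 488 = 2*(8/5 + 4)/3 - 488 = (⅔)*(28/5) - 488 = 56/15 - 488 = -7264/15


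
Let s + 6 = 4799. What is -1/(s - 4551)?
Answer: -1/242 ≈ -0.0041322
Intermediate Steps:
s = 4793 (s = -6 + 4799 = 4793)
-1/(s - 4551) = -1/(4793 - 4551) = -1/242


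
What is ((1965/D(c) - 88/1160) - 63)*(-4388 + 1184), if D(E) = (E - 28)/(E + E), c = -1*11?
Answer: -6313648608/1885 ≈ -3.3494e+6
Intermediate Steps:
c = -11
D(E) = (-28 + E)/(2*E) (D(E) = (-28 + E)/((2*E)) = (-28 + E)*(1/(2*E)) = (-28 + E)/(2*E))
((1965/D(c) - 88/1160) - 63)*(-4388 + 1184) = ((1965/(((1/2)*(-28 - 11)/(-11))) - 88/1160) - 63)*(-4388 + 1184) = ((1965/(((1/2)*(-1/11)*(-39))) - 88*1/1160) - 63)*(-3204) = ((1965/(39/22) - 11/145) - 63)*(-3204) = ((1965*(22/39) - 11/145) - 63)*(-3204) = ((14410/13 - 11/145) - 63)*(-3204) = (2089307/1885 - 63)*(-3204) = (1970552/1885)*(-3204) = -6313648608/1885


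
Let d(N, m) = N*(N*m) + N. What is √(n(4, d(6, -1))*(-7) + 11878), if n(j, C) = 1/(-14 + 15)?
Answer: 3*√1319 ≈ 108.95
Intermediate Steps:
d(N, m) = N + m*N² (d(N, m) = m*N² + N = N + m*N²)
n(j, C) = 1 (n(j, C) = 1/1 = 1)
√(n(4, d(6, -1))*(-7) + 11878) = √(1*(-7) + 11878) = √(-7 + 11878) = √11871 = 3*√1319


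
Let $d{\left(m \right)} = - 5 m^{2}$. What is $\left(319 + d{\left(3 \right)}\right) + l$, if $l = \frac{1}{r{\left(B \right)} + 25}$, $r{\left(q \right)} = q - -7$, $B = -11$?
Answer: $\frac{5755}{21} \approx 274.05$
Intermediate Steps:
$r{\left(q \right)} = 7 + q$ ($r{\left(q \right)} = q + 7 = 7 + q$)
$l = \frac{1}{21}$ ($l = \frac{1}{\left(7 - 11\right) + 25} = \frac{1}{-4 + 25} = \frac{1}{21} \approx 0.047619$)
$\left(319 + d{\left(3 \right)}\right) + l = \left(319 - 5 \cdot 3^{2}\right) + \frac{1}{21} = \left(319 - 45\right) + \frac{1}{21} = 274 + \frac{1}{21} = \frac{5755}{21}$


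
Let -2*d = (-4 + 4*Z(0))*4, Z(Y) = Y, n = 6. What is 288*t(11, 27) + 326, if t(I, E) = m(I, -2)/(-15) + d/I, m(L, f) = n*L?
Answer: -40246/55 ≈ -731.75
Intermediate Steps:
m(L, f) = 6*L
d = 8 (d = -(-4 + 4*0)*4/2 = -(-4 + 0)*4/2 = -(-2)*4 = -½*(-16) = 8)
t(I, E) = 8/I - 2*I/5 (t(I, E) = (6*I)/(-15) + 8/I = (6*I)*(-1/15) + 8/I = -2*I/5 + 8/I = 8/I - 2*I/5)
288*t(11, 27) + 326 = 288*(8/11 - ⅖*11) + 326 = 288*(8*(1/11) - 22/5) + 326 = 288*(8/11 - 22/5) + 326 = 288*(-202/55) + 326 = -58176/55 + 326 = -40246/55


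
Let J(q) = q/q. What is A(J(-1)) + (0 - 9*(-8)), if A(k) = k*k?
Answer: 73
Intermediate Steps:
J(q) = 1
A(k) = k²
A(J(-1)) + (0 - 9*(-8)) = 1² + (0 - 9*(-8)) = 1 + (0 + 72) = 1 + 72 = 73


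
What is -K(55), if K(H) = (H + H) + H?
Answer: -165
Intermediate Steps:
K(H) = 3*H (K(H) = 2*H + H = 3*H)
-K(55) = -3*55 = -1*165 = -165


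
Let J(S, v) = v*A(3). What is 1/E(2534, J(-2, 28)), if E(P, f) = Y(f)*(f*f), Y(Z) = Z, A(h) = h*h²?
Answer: 1/432081216 ≈ 2.3144e-9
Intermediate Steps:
A(h) = h³
J(S, v) = 27*v (J(S, v) = v*3³ = v*27 = 27*v)
E(P, f) = f³ (E(P, f) = f*(f*f) = f*f² = f³)
1/E(2534, J(-2, 28)) = 1/((27*28)³) = 1/(756³) = 1/432081216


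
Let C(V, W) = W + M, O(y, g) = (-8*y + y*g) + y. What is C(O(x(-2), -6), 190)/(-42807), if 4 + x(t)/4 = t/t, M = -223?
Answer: 11/14269 ≈ 0.00077090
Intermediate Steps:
x(t) = -12 (x(t) = -16 + 4*(t/t) = -16 + 4*1 = -16 + 4 = -12)
O(y, g) = -7*y + g*y (O(y, g) = (-8*y + g*y) + y = -7*y + g*y)
C(V, W) = -223 + W (C(V, W) = W - 223 = -223 + W)
C(O(x(-2), -6), 190)/(-42807) = (-223 + 190)/(-42807) = -33*(-1/42807) = 11/14269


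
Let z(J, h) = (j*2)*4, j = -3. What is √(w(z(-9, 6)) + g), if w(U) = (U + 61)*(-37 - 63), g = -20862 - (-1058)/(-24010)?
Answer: I*√1474336695/245 ≈ 156.72*I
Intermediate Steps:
z(J, h) = -24 (z(J, h) = -3*2*4 = -6*4 = -24)
g = -250448839/12005 (g = -20862 - (-1058)*(-1)/24010 = -20862 - 1*529/12005 = -20862 - 529/12005 = -250448839/12005 ≈ -20862.)
w(U) = -6100 - 100*U (w(U) = (61 + U)*(-100) = -6100 - 100*U)
√(w(z(-9, 6)) + g) = √((-6100 - 100*(-24)) - 250448839/12005) = √((-6100 + 2400) - 250448839/12005) = √(-3700 - 250448839/12005) = √(-294867339/12005) = I*√1474336695/245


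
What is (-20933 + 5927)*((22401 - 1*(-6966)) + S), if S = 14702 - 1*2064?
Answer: -630327030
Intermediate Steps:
S = 12638 (S = 14702 - 2064 = 12638)
(-20933 + 5927)*((22401 - 1*(-6966)) + S) = (-20933 + 5927)*((22401 - 1*(-6966)) + 12638) = -15006*((22401 + 6966) + 12638) = -15006*(29367 + 12638) = -15006*42005 = -630327030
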